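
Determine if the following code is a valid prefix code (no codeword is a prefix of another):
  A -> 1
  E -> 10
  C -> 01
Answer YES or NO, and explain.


Checking each pair (does one codeword prefix another?):
  A='1' vs E='10': prefix -- VIOLATION

NO -- this is NOT a valid prefix code. A (1) is a prefix of E (10).


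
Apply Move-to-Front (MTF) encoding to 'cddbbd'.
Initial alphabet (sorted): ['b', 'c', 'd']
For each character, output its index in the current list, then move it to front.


MTF encoding:
'c': index 1 in ['b', 'c', 'd'] -> ['c', 'b', 'd']
'd': index 2 in ['c', 'b', 'd'] -> ['d', 'c', 'b']
'd': index 0 in ['d', 'c', 'b'] -> ['d', 'c', 'b']
'b': index 2 in ['d', 'c', 'b'] -> ['b', 'd', 'c']
'b': index 0 in ['b', 'd', 'c'] -> ['b', 'd', 'c']
'd': index 1 in ['b', 'd', 'c'] -> ['d', 'b', 'c']


Output: [1, 2, 0, 2, 0, 1]


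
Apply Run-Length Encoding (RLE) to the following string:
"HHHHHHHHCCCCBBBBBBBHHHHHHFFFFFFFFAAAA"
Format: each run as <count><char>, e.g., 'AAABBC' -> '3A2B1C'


Scanning runs left to right:
  i=0: run of 'H' x 8 -> '8H'
  i=8: run of 'C' x 4 -> '4C'
  i=12: run of 'B' x 7 -> '7B'
  i=19: run of 'H' x 6 -> '6H'
  i=25: run of 'F' x 8 -> '8F'
  i=33: run of 'A' x 4 -> '4A'

RLE = 8H4C7B6H8F4A


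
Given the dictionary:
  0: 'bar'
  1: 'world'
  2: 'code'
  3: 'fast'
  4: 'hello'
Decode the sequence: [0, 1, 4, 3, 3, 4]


Look up each index in the dictionary:
  0 -> 'bar'
  1 -> 'world'
  4 -> 'hello'
  3 -> 'fast'
  3 -> 'fast'
  4 -> 'hello'

Decoded: "bar world hello fast fast hello"


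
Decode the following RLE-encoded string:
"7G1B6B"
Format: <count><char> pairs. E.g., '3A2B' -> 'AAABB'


Expanding each <count><char> pair:
  7G -> 'GGGGGGG'
  1B -> 'B'
  6B -> 'BBBBBB'

Decoded = GGGGGGGBBBBBBB


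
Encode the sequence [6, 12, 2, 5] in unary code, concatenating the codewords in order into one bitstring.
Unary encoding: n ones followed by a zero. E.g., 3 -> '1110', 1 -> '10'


Encode each number as n ones followed by a terminating 0:
  6 -> 1111110 (7 bits)
  12 -> 1111111111110 (13 bits)
  2 -> 110 (3 bits)
  5 -> 111110 (6 bits)
Total length = 7 + 13 + 3 + 6 = 29 bits.

Unary([6, 12, 2, 5]) = 11111101111111111110110111110 (29 bits)


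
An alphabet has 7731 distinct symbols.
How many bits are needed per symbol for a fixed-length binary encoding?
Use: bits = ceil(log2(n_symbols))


log2(7731) = 12.9164
Bracket: 2^12 = 4096 < 7731 <= 2^13 = 8192
So ceil(log2(7731)) = 13

bits = ceil(log2(7731)) = ceil(12.9164) = 13 bits


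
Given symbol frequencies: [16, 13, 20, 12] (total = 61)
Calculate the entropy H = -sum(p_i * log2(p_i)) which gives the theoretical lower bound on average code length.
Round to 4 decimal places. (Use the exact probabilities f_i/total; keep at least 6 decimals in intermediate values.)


Per-symbol terms -p_i * log2(p_i) with p_i = f_i/61:
  p = 16/61 = 0.262295: log2(p) = -1.930737, -p*log2(p) = 0.506423
  p = 13/61 = 0.213115: log2(p) = -2.230298, -p*log2(p) = 0.475309
  p = 20/61 = 0.327869: log2(p) = -1.608809, -p*log2(p) = 0.527478
  p = 12/61 = 0.196721: log2(p) = -2.345775, -p*log2(p) = 0.461464
H = 0.506423 + 0.475309 + 0.527478 + 0.461464 = 1.970674

H = 1.9707 bits/symbol


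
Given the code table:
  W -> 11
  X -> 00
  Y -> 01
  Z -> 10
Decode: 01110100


Decoding:
01 -> Y
11 -> W
01 -> Y
00 -> X


Result: YWYX


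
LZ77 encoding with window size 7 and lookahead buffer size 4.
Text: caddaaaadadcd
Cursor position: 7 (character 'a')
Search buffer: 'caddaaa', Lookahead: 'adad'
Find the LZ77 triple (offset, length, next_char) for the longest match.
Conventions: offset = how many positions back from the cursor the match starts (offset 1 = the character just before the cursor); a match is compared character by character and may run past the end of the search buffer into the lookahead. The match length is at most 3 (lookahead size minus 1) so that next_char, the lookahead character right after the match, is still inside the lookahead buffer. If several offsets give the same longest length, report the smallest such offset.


Try each offset into the search buffer:
  offset=1 (pos 6, char 'a'): match length 1
  offset=2 (pos 5, char 'a'): match length 1
  offset=3 (pos 4, char 'a'): match length 1
  offset=4 (pos 3, char 'd'): match length 0
  offset=5 (pos 2, char 'd'): match length 0
  offset=6 (pos 1, char 'a'): match length 2
  offset=7 (pos 0, char 'c'): match length 0
Longest match has length 2 at offset 6.
next_char = character at position 7 + 2 = 9 -> 'a'

Best match: offset=6, length=2 (matching 'ad' starting at position 1)
LZ77 triple: (6, 2, 'a')


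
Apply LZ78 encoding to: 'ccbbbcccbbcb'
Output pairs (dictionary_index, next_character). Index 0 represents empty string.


LZ78 encoding steps:
Dictionary: {0: ''}
Step 1: w='' (idx 0), next='c' -> output (0, 'c'), add 'c' as idx 1
Step 2: w='c' (idx 1), next='b' -> output (1, 'b'), add 'cb' as idx 2
Step 3: w='' (idx 0), next='b' -> output (0, 'b'), add 'b' as idx 3
Step 4: w='b' (idx 3), next='c' -> output (3, 'c'), add 'bc' as idx 4
Step 5: w='c' (idx 1), next='c' -> output (1, 'c'), add 'cc' as idx 5
Step 6: w='b' (idx 3), next='b' -> output (3, 'b'), add 'bb' as idx 6
Step 7: w='cb' (idx 2), end of input -> output (2, '')


Encoded: [(0, 'c'), (1, 'b'), (0, 'b'), (3, 'c'), (1, 'c'), (3, 'b'), (2, '')]


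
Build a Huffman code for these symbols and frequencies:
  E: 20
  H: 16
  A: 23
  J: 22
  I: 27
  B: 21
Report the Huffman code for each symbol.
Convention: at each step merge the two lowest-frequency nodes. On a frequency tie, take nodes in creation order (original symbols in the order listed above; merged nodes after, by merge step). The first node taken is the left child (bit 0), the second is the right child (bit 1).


Huffman tree construction:
Step 1: Merge H(16) + E(20) = 36
Step 2: Merge B(21) + J(22) = 43
Step 3: Merge A(23) + I(27) = 50
Step 4: Merge (H+E)(36) + (B+J)(43) = 79
Step 5: Merge (A+I)(50) + ((H+E)+(B+J))(79) = 129
Read each symbol's code off the tree from the root (left child = 0, right child = 1).

Codes:
  E: 101 (length 3)
  H: 100 (length 3)
  A: 00 (length 2)
  J: 111 (length 3)
  I: 01 (length 2)
  B: 110 (length 3)
Average code length: 337/129 = 2.6124 bits/symbol


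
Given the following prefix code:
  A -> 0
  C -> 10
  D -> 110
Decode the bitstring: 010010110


Decoding step by step:
Bits 0 -> A
Bits 10 -> C
Bits 0 -> A
Bits 10 -> C
Bits 110 -> D


Decoded message: ACACD


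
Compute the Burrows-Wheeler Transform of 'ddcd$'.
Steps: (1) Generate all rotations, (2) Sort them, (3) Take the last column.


Rotations (sorted):
  0: $ddcd -> last char: d
  1: cd$dd -> last char: d
  2: d$ddc -> last char: c
  3: dcd$d -> last char: d
  4: ddcd$ -> last char: $


BWT = ddcd$


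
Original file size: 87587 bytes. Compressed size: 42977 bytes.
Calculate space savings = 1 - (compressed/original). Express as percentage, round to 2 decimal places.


ratio = compressed/original = 42977/87587 = 0.490678
savings = 1 - ratio = 1 - 0.490678 = 0.509322
as a percentage: 0.509322 * 100 = 50.93%

Space savings = 1 - 42977/87587 = 50.93%


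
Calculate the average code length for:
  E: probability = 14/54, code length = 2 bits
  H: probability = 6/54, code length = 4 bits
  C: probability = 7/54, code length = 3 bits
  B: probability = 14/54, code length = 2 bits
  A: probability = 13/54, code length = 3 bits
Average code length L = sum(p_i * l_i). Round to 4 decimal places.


Weighted contributions p_i * l_i:
  E: (14/54) * 2 = 28/54
  H: (6/54) * 4 = 24/54
  C: (7/54) * 3 = 21/54
  B: (14/54) * 2 = 28/54
  A: (13/54) * 3 = 39/54
Sum = (28 + 24 + 21 + 28 + 39)/54 = 140/54

L = 140/54 = 2.5926 bits/symbol


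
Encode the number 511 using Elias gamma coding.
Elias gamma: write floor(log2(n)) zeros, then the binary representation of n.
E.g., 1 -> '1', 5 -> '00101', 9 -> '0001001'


num_bits = floor(log2(511)) + 1 = 9
leading_zeros = num_bits - 1 = 8
binary(511) = 111111111

Elias gamma(511) = '00000000' + '111111111' = 00000000111111111 (17 bits)


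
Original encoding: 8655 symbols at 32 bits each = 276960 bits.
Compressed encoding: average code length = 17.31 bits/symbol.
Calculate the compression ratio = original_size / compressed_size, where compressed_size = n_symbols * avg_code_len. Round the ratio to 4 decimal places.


original_size = n_symbols * orig_bits = 8655 * 32 = 276960 bits
compressed_size = n_symbols * avg_code_len = 8655 * 17.31 = 149818.05 bits
ratio = original_size / compressed_size = 276960 / 149818.05 = 1.8486

Compression ratio = 1.8486


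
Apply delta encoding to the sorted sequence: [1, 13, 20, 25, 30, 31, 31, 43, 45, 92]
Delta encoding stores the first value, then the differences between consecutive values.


First value: 1
Deltas:
  13 - 1 = 12
  20 - 13 = 7
  25 - 20 = 5
  30 - 25 = 5
  31 - 30 = 1
  31 - 31 = 0
  43 - 31 = 12
  45 - 43 = 2
  92 - 45 = 47


Delta encoded: [1, 12, 7, 5, 5, 1, 0, 12, 2, 47]


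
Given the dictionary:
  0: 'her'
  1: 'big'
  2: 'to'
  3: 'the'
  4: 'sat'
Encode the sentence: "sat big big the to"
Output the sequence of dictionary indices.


Look up each word in the dictionary:
  'sat' -> 4
  'big' -> 1
  'big' -> 1
  'the' -> 3
  'to' -> 2

Encoded: [4, 1, 1, 3, 2]


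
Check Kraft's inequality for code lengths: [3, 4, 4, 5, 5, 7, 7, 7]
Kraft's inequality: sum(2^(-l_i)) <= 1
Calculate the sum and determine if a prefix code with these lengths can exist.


Sum = 2^(-3) + 2^(-4) + 2^(-4) + 2^(-5) + 2^(-5) + 2^(-7) + 2^(-7) + 2^(-7)
    = 0.125 + 0.0625 + 0.0625 + 0.03125 + 0.03125 + 0.0078125 + 0.0078125 + 0.0078125
    = 43/128 = 0.3359375
Since 0.3359375 <= 1, Kraft's inequality IS satisfied.
A prefix code with these lengths CAN exist.

Kraft sum = 0.3359375. Satisfied.


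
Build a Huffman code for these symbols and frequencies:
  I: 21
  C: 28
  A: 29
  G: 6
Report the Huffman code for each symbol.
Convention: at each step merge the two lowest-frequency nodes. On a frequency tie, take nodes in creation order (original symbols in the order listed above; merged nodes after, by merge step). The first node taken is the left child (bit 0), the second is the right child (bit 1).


Huffman tree construction:
Step 1: Merge G(6) + I(21) = 27
Step 2: Merge (G+I)(27) + C(28) = 55
Step 3: Merge A(29) + ((G+I)+C)(55) = 84
Read each symbol's code off the tree from the root (left child = 0, right child = 1).

Codes:
  I: 101 (length 3)
  C: 11 (length 2)
  A: 0 (length 1)
  G: 100 (length 3)
Average code length: 166/84 = 1.9762 bits/symbol


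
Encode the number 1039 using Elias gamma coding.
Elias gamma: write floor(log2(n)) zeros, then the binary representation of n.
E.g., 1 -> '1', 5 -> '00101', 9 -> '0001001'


num_bits = floor(log2(1039)) + 1 = 11
leading_zeros = num_bits - 1 = 10
binary(1039) = 10000001111

Elias gamma(1039) = '0000000000' + '10000001111' = 000000000010000001111 (21 bits)


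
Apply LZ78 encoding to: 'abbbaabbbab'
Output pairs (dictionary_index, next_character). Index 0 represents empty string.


LZ78 encoding steps:
Dictionary: {0: ''}
Step 1: w='' (idx 0), next='a' -> output (0, 'a'), add 'a' as idx 1
Step 2: w='' (idx 0), next='b' -> output (0, 'b'), add 'b' as idx 2
Step 3: w='b' (idx 2), next='b' -> output (2, 'b'), add 'bb' as idx 3
Step 4: w='a' (idx 1), next='a' -> output (1, 'a'), add 'aa' as idx 4
Step 5: w='bb' (idx 3), next='b' -> output (3, 'b'), add 'bbb' as idx 5
Step 6: w='a' (idx 1), next='b' -> output (1, 'b'), add 'ab' as idx 6


Encoded: [(0, 'a'), (0, 'b'), (2, 'b'), (1, 'a'), (3, 'b'), (1, 'b')]


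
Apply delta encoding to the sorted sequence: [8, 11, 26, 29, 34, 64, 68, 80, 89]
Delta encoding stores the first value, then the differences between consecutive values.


First value: 8
Deltas:
  11 - 8 = 3
  26 - 11 = 15
  29 - 26 = 3
  34 - 29 = 5
  64 - 34 = 30
  68 - 64 = 4
  80 - 68 = 12
  89 - 80 = 9


Delta encoded: [8, 3, 15, 3, 5, 30, 4, 12, 9]


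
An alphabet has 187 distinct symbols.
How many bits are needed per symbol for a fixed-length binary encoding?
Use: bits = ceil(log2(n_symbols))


log2(187) = 7.5469
Bracket: 2^7 = 128 < 187 <= 2^8 = 256
So ceil(log2(187)) = 8

bits = ceil(log2(187)) = ceil(7.5469) = 8 bits


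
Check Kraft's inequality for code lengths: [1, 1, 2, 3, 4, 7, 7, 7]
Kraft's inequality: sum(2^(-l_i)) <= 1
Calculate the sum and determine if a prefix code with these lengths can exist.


Sum = 2^(-1) + 2^(-1) + 2^(-2) + 2^(-3) + 2^(-4) + 2^(-7) + 2^(-7) + 2^(-7)
    = 0.5 + 0.5 + 0.25 + 0.125 + 0.0625 + 0.0078125 + 0.0078125 + 0.0078125
    = 187/128 = 1.4609375
Since 1.4609375 > 1, Kraft's inequality is NOT satisfied.
A prefix code with these lengths CANNOT exist.

Kraft sum = 1.4609375. Not satisfied.


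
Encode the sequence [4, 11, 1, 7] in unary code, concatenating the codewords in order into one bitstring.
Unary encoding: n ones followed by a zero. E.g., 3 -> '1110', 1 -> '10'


Encode each number as n ones followed by a terminating 0:
  4 -> 11110 (5 bits)
  11 -> 111111111110 (12 bits)
  1 -> 10 (2 bits)
  7 -> 11111110 (8 bits)
Total length = 5 + 12 + 2 + 8 = 27 bits.

Unary([4, 11, 1, 7]) = 111101111111111101011111110 (27 bits)


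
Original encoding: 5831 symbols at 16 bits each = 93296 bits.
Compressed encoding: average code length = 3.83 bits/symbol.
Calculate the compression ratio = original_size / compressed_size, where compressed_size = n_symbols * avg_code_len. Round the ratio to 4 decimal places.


original_size = n_symbols * orig_bits = 5831 * 16 = 93296 bits
compressed_size = n_symbols * avg_code_len = 5831 * 3.83 = 22332.73 bits
ratio = original_size / compressed_size = 93296 / 22332.73 = 4.1775

Compression ratio = 4.1775


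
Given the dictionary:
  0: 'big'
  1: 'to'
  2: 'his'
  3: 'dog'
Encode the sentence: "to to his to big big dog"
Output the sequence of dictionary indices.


Look up each word in the dictionary:
  'to' -> 1
  'to' -> 1
  'his' -> 2
  'to' -> 1
  'big' -> 0
  'big' -> 0
  'dog' -> 3

Encoded: [1, 1, 2, 1, 0, 0, 3]


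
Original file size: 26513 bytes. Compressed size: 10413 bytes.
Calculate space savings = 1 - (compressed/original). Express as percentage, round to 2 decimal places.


ratio = compressed/original = 10413/26513 = 0.392751
savings = 1 - ratio = 1 - 0.392751 = 0.607249
as a percentage: 0.607249 * 100 = 60.72%

Space savings = 1 - 10413/26513 = 60.72%


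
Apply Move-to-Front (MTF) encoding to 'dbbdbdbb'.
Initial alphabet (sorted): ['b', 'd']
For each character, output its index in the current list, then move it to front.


MTF encoding:
'd': index 1 in ['b', 'd'] -> ['d', 'b']
'b': index 1 in ['d', 'b'] -> ['b', 'd']
'b': index 0 in ['b', 'd'] -> ['b', 'd']
'd': index 1 in ['b', 'd'] -> ['d', 'b']
'b': index 1 in ['d', 'b'] -> ['b', 'd']
'd': index 1 in ['b', 'd'] -> ['d', 'b']
'b': index 1 in ['d', 'b'] -> ['b', 'd']
'b': index 0 in ['b', 'd'] -> ['b', 'd']


Output: [1, 1, 0, 1, 1, 1, 1, 0]


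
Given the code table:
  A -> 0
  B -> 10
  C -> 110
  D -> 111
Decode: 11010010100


Decoding:
110 -> C
10 -> B
0 -> A
10 -> B
10 -> B
0 -> A


Result: CBABBA


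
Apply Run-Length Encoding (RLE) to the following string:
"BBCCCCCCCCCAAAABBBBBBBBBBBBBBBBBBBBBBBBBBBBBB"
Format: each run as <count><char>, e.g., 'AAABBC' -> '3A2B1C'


Scanning runs left to right:
  i=0: run of 'B' x 2 -> '2B'
  i=2: run of 'C' x 9 -> '9C'
  i=11: run of 'A' x 4 -> '4A'
  i=15: run of 'B' x 30 -> '30B'

RLE = 2B9C4A30B


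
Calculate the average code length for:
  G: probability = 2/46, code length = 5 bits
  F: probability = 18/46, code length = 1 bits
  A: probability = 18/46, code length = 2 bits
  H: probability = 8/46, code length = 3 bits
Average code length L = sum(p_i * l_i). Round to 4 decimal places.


Weighted contributions p_i * l_i:
  G: (2/46) * 5 = 10/46
  F: (18/46) * 1 = 18/46
  A: (18/46) * 2 = 36/46
  H: (8/46) * 3 = 24/46
Sum = (10 + 18 + 36 + 24)/46 = 88/46

L = 88/46 = 1.9130 bits/symbol


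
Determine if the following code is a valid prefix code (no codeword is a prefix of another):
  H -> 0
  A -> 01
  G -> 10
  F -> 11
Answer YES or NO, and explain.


Checking each pair (does one codeword prefix another?):
  H='0' vs A='01': prefix -- VIOLATION

NO -- this is NOT a valid prefix code. H (0) is a prefix of A (01).


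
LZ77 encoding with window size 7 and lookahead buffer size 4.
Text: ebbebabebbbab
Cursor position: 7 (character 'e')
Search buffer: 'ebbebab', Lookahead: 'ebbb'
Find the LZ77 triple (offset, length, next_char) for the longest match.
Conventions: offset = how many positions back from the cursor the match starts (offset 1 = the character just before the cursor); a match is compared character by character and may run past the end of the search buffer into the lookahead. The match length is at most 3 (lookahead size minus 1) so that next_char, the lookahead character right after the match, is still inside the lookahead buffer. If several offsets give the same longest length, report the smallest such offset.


Try each offset into the search buffer:
  offset=1 (pos 6, char 'b'): match length 0
  offset=2 (pos 5, char 'a'): match length 0
  offset=3 (pos 4, char 'b'): match length 0
  offset=4 (pos 3, char 'e'): match length 2
  offset=5 (pos 2, char 'b'): match length 0
  offset=6 (pos 1, char 'b'): match length 0
  offset=7 (pos 0, char 'e'): match length 3
Longest match has length 3 at offset 7.
next_char = character at position 7 + 3 = 10 -> 'b'

Best match: offset=7, length=3 (matching 'ebb' starting at position 0)
LZ77 triple: (7, 3, 'b')


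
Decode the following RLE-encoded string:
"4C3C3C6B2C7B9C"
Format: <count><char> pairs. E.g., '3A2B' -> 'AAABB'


Expanding each <count><char> pair:
  4C -> 'CCCC'
  3C -> 'CCC'
  3C -> 'CCC'
  6B -> 'BBBBBB'
  2C -> 'CC'
  7B -> 'BBBBBBB'
  9C -> 'CCCCCCCCC'

Decoded = CCCCCCCCCCBBBBBBCCBBBBBBBCCCCCCCCC


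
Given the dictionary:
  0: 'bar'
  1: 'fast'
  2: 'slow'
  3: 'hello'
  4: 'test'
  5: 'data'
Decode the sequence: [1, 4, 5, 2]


Look up each index in the dictionary:
  1 -> 'fast'
  4 -> 'test'
  5 -> 'data'
  2 -> 'slow'

Decoded: "fast test data slow"


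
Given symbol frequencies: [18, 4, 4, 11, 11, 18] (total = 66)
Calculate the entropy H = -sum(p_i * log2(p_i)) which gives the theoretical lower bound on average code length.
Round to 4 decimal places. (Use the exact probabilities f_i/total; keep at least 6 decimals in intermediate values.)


Per-symbol terms -p_i * log2(p_i) with p_i = f_i/66:
  p = 18/66 = 0.272727: log2(p) = -1.874469, -p*log2(p) = 0.511219
  p = 4/66 = 0.060606: log2(p) = -4.044394, -p*log2(p) = 0.245115
  p = 4/66 = 0.060606: log2(p) = -4.044394, -p*log2(p) = 0.245115
  p = 11/66 = 0.166667: log2(p) = -2.584963, -p*log2(p) = 0.430827
  p = 11/66 = 0.166667: log2(p) = -2.584963, -p*log2(p) = 0.430827
  p = 18/66 = 0.272727: log2(p) = -1.874469, -p*log2(p) = 0.511219
H = 0.511219 + 0.245115 + 0.245115 + 0.430827 + 0.430827 + 0.511219 = 2.374322

H = 2.3743 bits/symbol


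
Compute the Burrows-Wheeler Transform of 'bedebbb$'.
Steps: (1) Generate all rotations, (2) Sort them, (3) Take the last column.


Rotations (sorted):
  0: $bedebbb -> last char: b
  1: b$bedebb -> last char: b
  2: bb$bedeb -> last char: b
  3: bbb$bede -> last char: e
  4: bedebbb$ -> last char: $
  5: debbb$be -> last char: e
  6: ebbb$bed -> last char: d
  7: edebbb$b -> last char: b


BWT = bbbe$edb


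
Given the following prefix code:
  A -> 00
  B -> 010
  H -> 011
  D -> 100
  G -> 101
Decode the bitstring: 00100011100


Decoding step by step:
Bits 00 -> A
Bits 100 -> D
Bits 011 -> H
Bits 100 -> D


Decoded message: ADHD


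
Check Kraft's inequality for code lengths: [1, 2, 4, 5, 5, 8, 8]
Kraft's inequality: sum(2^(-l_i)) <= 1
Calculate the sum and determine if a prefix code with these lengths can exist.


Sum = 2^(-1) + 2^(-2) + 2^(-4) + 2^(-5) + 2^(-5) + 2^(-8) + 2^(-8)
    = 0.5 + 0.25 + 0.0625 + 0.03125 + 0.03125 + 0.00390625 + 0.00390625
    = 226/256 = 0.8828125
Since 0.8828125 <= 1, Kraft's inequality IS satisfied.
A prefix code with these lengths CAN exist.

Kraft sum = 0.8828125. Satisfied.


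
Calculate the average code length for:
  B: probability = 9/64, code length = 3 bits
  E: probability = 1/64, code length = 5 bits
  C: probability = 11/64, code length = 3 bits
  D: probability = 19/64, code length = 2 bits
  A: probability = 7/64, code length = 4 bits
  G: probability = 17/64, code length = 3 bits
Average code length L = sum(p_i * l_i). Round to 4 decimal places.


Weighted contributions p_i * l_i:
  B: (9/64) * 3 = 27/64
  E: (1/64) * 5 = 5/64
  C: (11/64) * 3 = 33/64
  D: (19/64) * 2 = 38/64
  A: (7/64) * 4 = 28/64
  G: (17/64) * 3 = 51/64
Sum = (27 + 5 + 33 + 38 + 28 + 51)/64 = 182/64

L = 182/64 = 2.8438 bits/symbol


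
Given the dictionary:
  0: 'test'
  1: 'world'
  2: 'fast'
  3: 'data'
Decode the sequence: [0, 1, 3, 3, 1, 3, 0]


Look up each index in the dictionary:
  0 -> 'test'
  1 -> 'world'
  3 -> 'data'
  3 -> 'data'
  1 -> 'world'
  3 -> 'data'
  0 -> 'test'

Decoded: "test world data data world data test"


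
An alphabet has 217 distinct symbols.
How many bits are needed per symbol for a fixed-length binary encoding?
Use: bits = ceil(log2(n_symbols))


log2(217) = 7.7616
Bracket: 2^7 = 128 < 217 <= 2^8 = 256
So ceil(log2(217)) = 8

bits = ceil(log2(217)) = ceil(7.7616) = 8 bits


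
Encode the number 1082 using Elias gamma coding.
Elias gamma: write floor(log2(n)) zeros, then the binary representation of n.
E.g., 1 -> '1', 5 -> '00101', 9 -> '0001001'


num_bits = floor(log2(1082)) + 1 = 11
leading_zeros = num_bits - 1 = 10
binary(1082) = 10000111010

Elias gamma(1082) = '0000000000' + '10000111010' = 000000000010000111010 (21 bits)


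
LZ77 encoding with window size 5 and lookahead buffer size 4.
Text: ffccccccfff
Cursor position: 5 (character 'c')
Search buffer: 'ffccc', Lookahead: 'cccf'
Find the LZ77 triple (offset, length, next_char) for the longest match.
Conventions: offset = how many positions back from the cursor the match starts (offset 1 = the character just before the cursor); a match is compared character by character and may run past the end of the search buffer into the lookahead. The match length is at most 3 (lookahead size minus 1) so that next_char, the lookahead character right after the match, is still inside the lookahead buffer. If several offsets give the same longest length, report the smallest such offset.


Try each offset into the search buffer:
  offset=1 (pos 4, char 'c'): match length 3
  offset=2 (pos 3, char 'c'): match length 3
  offset=3 (pos 2, char 'c'): match length 3
  offset=4 (pos 1, char 'f'): match length 0
  offset=5 (pos 0, char 'f'): match length 0
Longest match has length 3, found at offsets 1, 2, 3; take the smallest, offset 1.
next_char = character at position 5 + 3 = 8 -> 'f'

Best match: offset=1, length=3 (matching 'ccc' starting at position 4)
LZ77 triple: (1, 3, 'f')


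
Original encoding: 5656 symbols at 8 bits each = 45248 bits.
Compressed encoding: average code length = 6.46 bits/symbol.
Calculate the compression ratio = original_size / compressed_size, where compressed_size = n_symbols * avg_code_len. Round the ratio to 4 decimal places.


original_size = n_symbols * orig_bits = 5656 * 8 = 45248 bits
compressed_size = n_symbols * avg_code_len = 5656 * 6.46 = 36537.76 bits
ratio = original_size / compressed_size = 45248 / 36537.76 = 1.2384

Compression ratio = 1.2384


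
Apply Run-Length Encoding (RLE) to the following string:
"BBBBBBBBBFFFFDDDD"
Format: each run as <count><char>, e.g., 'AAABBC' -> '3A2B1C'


Scanning runs left to right:
  i=0: run of 'B' x 9 -> '9B'
  i=9: run of 'F' x 4 -> '4F'
  i=13: run of 'D' x 4 -> '4D'

RLE = 9B4F4D


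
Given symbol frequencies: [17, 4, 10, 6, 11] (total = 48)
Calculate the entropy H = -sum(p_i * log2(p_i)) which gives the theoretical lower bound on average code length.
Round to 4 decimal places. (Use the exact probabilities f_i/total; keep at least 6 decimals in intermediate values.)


Per-symbol terms -p_i * log2(p_i) with p_i = f_i/48:
  p = 17/48 = 0.354167: log2(p) = -1.497500, -p*log2(p) = 0.530364
  p = 4/48 = 0.083333: log2(p) = -3.584963, -p*log2(p) = 0.298747
  p = 10/48 = 0.208333: log2(p) = -2.263034, -p*log2(p) = 0.471466
  p = 6/48 = 0.125000: log2(p) = -3.000000, -p*log2(p) = 0.375000
  p = 11/48 = 0.229167: log2(p) = -2.125531, -p*log2(p) = 0.487101
H = 0.530364 + 0.298747 + 0.471466 + 0.375000 + 0.487101 = 2.162678

H = 2.1627 bits/symbol


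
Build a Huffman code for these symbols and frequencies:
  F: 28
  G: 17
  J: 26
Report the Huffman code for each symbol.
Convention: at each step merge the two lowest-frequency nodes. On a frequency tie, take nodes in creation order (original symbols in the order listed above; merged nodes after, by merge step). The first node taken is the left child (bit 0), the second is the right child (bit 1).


Huffman tree construction:
Step 1: Merge G(17) + J(26) = 43
Step 2: Merge F(28) + (G+J)(43) = 71
Read each symbol's code off the tree from the root (left child = 0, right child = 1).

Codes:
  F: 0 (length 1)
  G: 10 (length 2)
  J: 11 (length 2)
Average code length: 114/71 = 1.6056 bits/symbol


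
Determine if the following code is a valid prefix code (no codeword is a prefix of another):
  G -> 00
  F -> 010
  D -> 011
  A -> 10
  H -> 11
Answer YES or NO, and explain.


Checking each pair (does one codeword prefix another?):
  G='00' vs F='010': no prefix
  G='00' vs D='011': no prefix
  G='00' vs A='10': no prefix
  G='00' vs H='11': no prefix
  F='010' vs G='00': no prefix
  F='010' vs D='011': no prefix
  F='010' vs A='10': no prefix
  F='010' vs H='11': no prefix
  D='011' vs G='00': no prefix
  D='011' vs F='010': no prefix
  D='011' vs A='10': no prefix
  D='011' vs H='11': no prefix
  A='10' vs G='00': no prefix
  A='10' vs F='010': no prefix
  A='10' vs D='011': no prefix
  A='10' vs H='11': no prefix
  H='11' vs G='00': no prefix
  H='11' vs F='010': no prefix
  H='11' vs D='011': no prefix
  H='11' vs A='10': no prefix
No violation found over all pairs.

YES -- this is a valid prefix code. No codeword is a prefix of any other codeword.


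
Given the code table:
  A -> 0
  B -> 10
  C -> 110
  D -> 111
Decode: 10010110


Decoding:
10 -> B
0 -> A
10 -> B
110 -> C


Result: BABC


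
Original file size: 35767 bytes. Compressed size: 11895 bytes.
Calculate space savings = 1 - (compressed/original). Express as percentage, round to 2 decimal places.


ratio = compressed/original = 11895/35767 = 0.332569
savings = 1 - ratio = 1 - 0.332569 = 0.667431
as a percentage: 0.667431 * 100 = 66.74%

Space savings = 1 - 11895/35767 = 66.74%


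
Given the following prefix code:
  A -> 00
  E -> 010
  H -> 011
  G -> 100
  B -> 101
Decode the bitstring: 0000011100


Decoding step by step:
Bits 00 -> A
Bits 00 -> A
Bits 011 -> H
Bits 100 -> G


Decoded message: AAHG


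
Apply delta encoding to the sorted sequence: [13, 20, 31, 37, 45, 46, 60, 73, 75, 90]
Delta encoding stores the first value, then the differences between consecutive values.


First value: 13
Deltas:
  20 - 13 = 7
  31 - 20 = 11
  37 - 31 = 6
  45 - 37 = 8
  46 - 45 = 1
  60 - 46 = 14
  73 - 60 = 13
  75 - 73 = 2
  90 - 75 = 15


Delta encoded: [13, 7, 11, 6, 8, 1, 14, 13, 2, 15]


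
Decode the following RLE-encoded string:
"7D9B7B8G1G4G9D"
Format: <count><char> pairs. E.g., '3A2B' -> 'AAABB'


Expanding each <count><char> pair:
  7D -> 'DDDDDDD'
  9B -> 'BBBBBBBBB'
  7B -> 'BBBBBBB'
  8G -> 'GGGGGGGG'
  1G -> 'G'
  4G -> 'GGGG'
  9D -> 'DDDDDDDDD'

Decoded = DDDDDDDBBBBBBBBBBBBBBBBGGGGGGGGGGGGGDDDDDDDDD


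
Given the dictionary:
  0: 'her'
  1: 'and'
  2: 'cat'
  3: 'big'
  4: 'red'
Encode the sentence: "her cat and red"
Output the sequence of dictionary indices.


Look up each word in the dictionary:
  'her' -> 0
  'cat' -> 2
  'and' -> 1
  'red' -> 4

Encoded: [0, 2, 1, 4]


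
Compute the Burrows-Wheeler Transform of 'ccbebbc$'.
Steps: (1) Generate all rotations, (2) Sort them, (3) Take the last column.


Rotations (sorted):
  0: $ccbebbc -> last char: c
  1: bbc$ccbe -> last char: e
  2: bc$ccbeb -> last char: b
  3: bebbc$cc -> last char: c
  4: c$ccbebb -> last char: b
  5: cbebbc$c -> last char: c
  6: ccbebbc$ -> last char: $
  7: ebbc$ccb -> last char: b


BWT = cebcbc$b


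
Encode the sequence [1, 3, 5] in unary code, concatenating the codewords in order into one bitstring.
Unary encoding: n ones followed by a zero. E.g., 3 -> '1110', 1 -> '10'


Encode each number as n ones followed by a terminating 0:
  1 -> 10 (2 bits)
  3 -> 1110 (4 bits)
  5 -> 111110 (6 bits)
Total length = 2 + 4 + 6 = 12 bits.

Unary([1, 3, 5]) = 101110111110 (12 bits)


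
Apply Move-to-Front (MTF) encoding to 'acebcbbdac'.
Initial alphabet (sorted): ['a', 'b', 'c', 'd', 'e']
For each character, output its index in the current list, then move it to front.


MTF encoding:
'a': index 0 in ['a', 'b', 'c', 'd', 'e'] -> ['a', 'b', 'c', 'd', 'e']
'c': index 2 in ['a', 'b', 'c', 'd', 'e'] -> ['c', 'a', 'b', 'd', 'e']
'e': index 4 in ['c', 'a', 'b', 'd', 'e'] -> ['e', 'c', 'a', 'b', 'd']
'b': index 3 in ['e', 'c', 'a', 'b', 'd'] -> ['b', 'e', 'c', 'a', 'd']
'c': index 2 in ['b', 'e', 'c', 'a', 'd'] -> ['c', 'b', 'e', 'a', 'd']
'b': index 1 in ['c', 'b', 'e', 'a', 'd'] -> ['b', 'c', 'e', 'a', 'd']
'b': index 0 in ['b', 'c', 'e', 'a', 'd'] -> ['b', 'c', 'e', 'a', 'd']
'd': index 4 in ['b', 'c', 'e', 'a', 'd'] -> ['d', 'b', 'c', 'e', 'a']
'a': index 4 in ['d', 'b', 'c', 'e', 'a'] -> ['a', 'd', 'b', 'c', 'e']
'c': index 3 in ['a', 'd', 'b', 'c', 'e'] -> ['c', 'a', 'd', 'b', 'e']


Output: [0, 2, 4, 3, 2, 1, 0, 4, 4, 3]


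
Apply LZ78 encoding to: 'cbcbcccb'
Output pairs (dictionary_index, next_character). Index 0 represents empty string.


LZ78 encoding steps:
Dictionary: {0: ''}
Step 1: w='' (idx 0), next='c' -> output (0, 'c'), add 'c' as idx 1
Step 2: w='' (idx 0), next='b' -> output (0, 'b'), add 'b' as idx 2
Step 3: w='c' (idx 1), next='b' -> output (1, 'b'), add 'cb' as idx 3
Step 4: w='c' (idx 1), next='c' -> output (1, 'c'), add 'cc' as idx 4
Step 5: w='cb' (idx 3), end of input -> output (3, '')


Encoded: [(0, 'c'), (0, 'b'), (1, 'b'), (1, 'c'), (3, '')]


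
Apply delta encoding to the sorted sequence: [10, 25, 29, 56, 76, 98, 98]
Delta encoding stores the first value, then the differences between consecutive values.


First value: 10
Deltas:
  25 - 10 = 15
  29 - 25 = 4
  56 - 29 = 27
  76 - 56 = 20
  98 - 76 = 22
  98 - 98 = 0


Delta encoded: [10, 15, 4, 27, 20, 22, 0]


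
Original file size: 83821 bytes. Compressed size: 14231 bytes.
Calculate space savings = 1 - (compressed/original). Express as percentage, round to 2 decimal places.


ratio = compressed/original = 14231/83821 = 0.169778
savings = 1 - ratio = 1 - 0.169778 = 0.830222
as a percentage: 0.830222 * 100 = 83.02%

Space savings = 1 - 14231/83821 = 83.02%


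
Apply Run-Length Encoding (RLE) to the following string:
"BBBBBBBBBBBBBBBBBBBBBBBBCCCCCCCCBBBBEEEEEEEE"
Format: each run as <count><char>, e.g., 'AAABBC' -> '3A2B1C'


Scanning runs left to right:
  i=0: run of 'B' x 24 -> '24B'
  i=24: run of 'C' x 8 -> '8C'
  i=32: run of 'B' x 4 -> '4B'
  i=36: run of 'E' x 8 -> '8E'

RLE = 24B8C4B8E


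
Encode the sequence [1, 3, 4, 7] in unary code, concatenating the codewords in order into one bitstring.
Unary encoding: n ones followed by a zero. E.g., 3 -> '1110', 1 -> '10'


Encode each number as n ones followed by a terminating 0:
  1 -> 10 (2 bits)
  3 -> 1110 (4 bits)
  4 -> 11110 (5 bits)
  7 -> 11111110 (8 bits)
Total length = 2 + 4 + 5 + 8 = 19 bits.

Unary([1, 3, 4, 7]) = 1011101111011111110 (19 bits)


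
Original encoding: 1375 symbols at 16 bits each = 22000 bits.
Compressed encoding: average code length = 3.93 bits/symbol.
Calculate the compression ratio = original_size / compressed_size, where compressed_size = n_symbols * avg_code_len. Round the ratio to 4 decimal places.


original_size = n_symbols * orig_bits = 1375 * 16 = 22000 bits
compressed_size = n_symbols * avg_code_len = 1375 * 3.93 = 5403.75 bits
ratio = original_size / compressed_size = 22000 / 5403.75 = 4.0712

Compression ratio = 4.0712


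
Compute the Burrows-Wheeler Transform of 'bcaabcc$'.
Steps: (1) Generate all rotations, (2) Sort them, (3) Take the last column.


Rotations (sorted):
  0: $bcaabcc -> last char: c
  1: aabcc$bc -> last char: c
  2: abcc$bca -> last char: a
  3: bcaabcc$ -> last char: $
  4: bcc$bcaa -> last char: a
  5: c$bcaabc -> last char: c
  6: caabcc$b -> last char: b
  7: cc$bcaab -> last char: b


BWT = cca$acbb


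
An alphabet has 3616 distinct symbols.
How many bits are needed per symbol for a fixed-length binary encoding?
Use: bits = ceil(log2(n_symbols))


log2(3616) = 11.8202
Bracket: 2^11 = 2048 < 3616 <= 2^12 = 4096
So ceil(log2(3616)) = 12

bits = ceil(log2(3616)) = ceil(11.8202) = 12 bits


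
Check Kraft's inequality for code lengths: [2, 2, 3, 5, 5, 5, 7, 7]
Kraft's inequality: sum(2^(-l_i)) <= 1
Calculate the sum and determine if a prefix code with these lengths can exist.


Sum = 2^(-2) + 2^(-2) + 2^(-3) + 2^(-5) + 2^(-5) + 2^(-5) + 2^(-7) + 2^(-7)
    = 0.25 + 0.25 + 0.125 + 0.03125 + 0.03125 + 0.03125 + 0.0078125 + 0.0078125
    = 94/128 = 0.734375
Since 0.734375 <= 1, Kraft's inequality IS satisfied.
A prefix code with these lengths CAN exist.

Kraft sum = 0.734375. Satisfied.


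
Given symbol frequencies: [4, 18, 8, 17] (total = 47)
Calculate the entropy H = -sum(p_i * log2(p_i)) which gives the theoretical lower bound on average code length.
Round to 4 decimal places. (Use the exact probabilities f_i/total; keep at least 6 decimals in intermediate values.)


Per-symbol terms -p_i * log2(p_i) with p_i = f_i/47:
  p = 4/47 = 0.085106: log2(p) = -3.554589, -p*log2(p) = 0.302518
  p = 18/47 = 0.382979: log2(p) = -1.384664, -p*log2(p) = 0.530297
  p = 8/47 = 0.170213: log2(p) = -2.554589, -p*log2(p) = 0.434824
  p = 17/47 = 0.361702: log2(p) = -1.467126, -p*log2(p) = 0.530663
H = 0.302518 + 0.530297 + 0.434824 + 0.530663 = 1.798302

H = 1.7983 bits/symbol


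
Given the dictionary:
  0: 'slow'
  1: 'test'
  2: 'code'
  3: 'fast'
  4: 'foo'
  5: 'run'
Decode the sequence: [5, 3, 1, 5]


Look up each index in the dictionary:
  5 -> 'run'
  3 -> 'fast'
  1 -> 'test'
  5 -> 'run'

Decoded: "run fast test run"


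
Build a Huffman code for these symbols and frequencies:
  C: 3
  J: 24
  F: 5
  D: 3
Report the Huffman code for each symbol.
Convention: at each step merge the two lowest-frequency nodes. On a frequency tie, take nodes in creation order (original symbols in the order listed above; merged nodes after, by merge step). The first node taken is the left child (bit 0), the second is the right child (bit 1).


Huffman tree construction:
Step 1: Merge C(3) + D(3) = 6
Step 2: Merge F(5) + (C+D)(6) = 11
Step 3: Merge (F+(C+D))(11) + J(24) = 35
Read each symbol's code off the tree from the root (left child = 0, right child = 1).

Codes:
  C: 010 (length 3)
  J: 1 (length 1)
  F: 00 (length 2)
  D: 011 (length 3)
Average code length: 52/35 = 1.4857 bits/symbol


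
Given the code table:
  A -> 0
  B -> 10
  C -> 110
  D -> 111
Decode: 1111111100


Decoding:
111 -> D
111 -> D
110 -> C
0 -> A


Result: DDCA


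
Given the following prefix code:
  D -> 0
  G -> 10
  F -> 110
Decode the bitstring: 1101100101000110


Decoding step by step:
Bits 110 -> F
Bits 110 -> F
Bits 0 -> D
Bits 10 -> G
Bits 10 -> G
Bits 0 -> D
Bits 0 -> D
Bits 110 -> F


Decoded message: FFDGGDDF


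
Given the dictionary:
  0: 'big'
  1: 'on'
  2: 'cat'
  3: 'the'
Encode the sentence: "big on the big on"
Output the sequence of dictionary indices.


Look up each word in the dictionary:
  'big' -> 0
  'on' -> 1
  'the' -> 3
  'big' -> 0
  'on' -> 1

Encoded: [0, 1, 3, 0, 1]


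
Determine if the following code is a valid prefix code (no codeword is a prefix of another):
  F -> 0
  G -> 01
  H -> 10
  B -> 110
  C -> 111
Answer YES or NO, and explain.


Checking each pair (does one codeword prefix another?):
  F='0' vs G='01': prefix -- VIOLATION

NO -- this is NOT a valid prefix code. F (0) is a prefix of G (01).


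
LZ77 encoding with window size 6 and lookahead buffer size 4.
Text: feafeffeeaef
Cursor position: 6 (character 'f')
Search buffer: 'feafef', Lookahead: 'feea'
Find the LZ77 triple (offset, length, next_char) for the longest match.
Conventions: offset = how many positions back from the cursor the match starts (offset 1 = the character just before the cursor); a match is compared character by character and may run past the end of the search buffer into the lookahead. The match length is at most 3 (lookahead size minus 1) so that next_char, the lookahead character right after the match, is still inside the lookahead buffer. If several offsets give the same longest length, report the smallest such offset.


Try each offset into the search buffer:
  offset=1 (pos 5, char 'f'): match length 1
  offset=2 (pos 4, char 'e'): match length 0
  offset=3 (pos 3, char 'f'): match length 2
  offset=4 (pos 2, char 'a'): match length 0
  offset=5 (pos 1, char 'e'): match length 0
  offset=6 (pos 0, char 'f'): match length 2
Longest match has length 2, found at offsets 3, 6; take the smallest, offset 3.
next_char = character at position 6 + 2 = 8 -> 'e'

Best match: offset=3, length=2 (matching 'fe' starting at position 3)
LZ77 triple: (3, 2, 'e')


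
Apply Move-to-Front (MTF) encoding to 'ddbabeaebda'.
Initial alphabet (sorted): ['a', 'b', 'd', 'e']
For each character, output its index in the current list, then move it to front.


MTF encoding:
'd': index 2 in ['a', 'b', 'd', 'e'] -> ['d', 'a', 'b', 'e']
'd': index 0 in ['d', 'a', 'b', 'e'] -> ['d', 'a', 'b', 'e']
'b': index 2 in ['d', 'a', 'b', 'e'] -> ['b', 'd', 'a', 'e']
'a': index 2 in ['b', 'd', 'a', 'e'] -> ['a', 'b', 'd', 'e']
'b': index 1 in ['a', 'b', 'd', 'e'] -> ['b', 'a', 'd', 'e']
'e': index 3 in ['b', 'a', 'd', 'e'] -> ['e', 'b', 'a', 'd']
'a': index 2 in ['e', 'b', 'a', 'd'] -> ['a', 'e', 'b', 'd']
'e': index 1 in ['a', 'e', 'b', 'd'] -> ['e', 'a', 'b', 'd']
'b': index 2 in ['e', 'a', 'b', 'd'] -> ['b', 'e', 'a', 'd']
'd': index 3 in ['b', 'e', 'a', 'd'] -> ['d', 'b', 'e', 'a']
'a': index 3 in ['d', 'b', 'e', 'a'] -> ['a', 'd', 'b', 'e']


Output: [2, 0, 2, 2, 1, 3, 2, 1, 2, 3, 3]


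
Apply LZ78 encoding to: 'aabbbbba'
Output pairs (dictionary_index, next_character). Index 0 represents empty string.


LZ78 encoding steps:
Dictionary: {0: ''}
Step 1: w='' (idx 0), next='a' -> output (0, 'a'), add 'a' as idx 1
Step 2: w='a' (idx 1), next='b' -> output (1, 'b'), add 'ab' as idx 2
Step 3: w='' (idx 0), next='b' -> output (0, 'b'), add 'b' as idx 3
Step 4: w='b' (idx 3), next='b' -> output (3, 'b'), add 'bb' as idx 4
Step 5: w='b' (idx 3), next='a' -> output (3, 'a'), add 'ba' as idx 5


Encoded: [(0, 'a'), (1, 'b'), (0, 'b'), (3, 'b'), (3, 'a')]


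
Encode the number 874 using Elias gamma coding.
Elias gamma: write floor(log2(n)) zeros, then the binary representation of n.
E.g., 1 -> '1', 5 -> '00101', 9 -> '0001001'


num_bits = floor(log2(874)) + 1 = 10
leading_zeros = num_bits - 1 = 9
binary(874) = 1101101010

Elias gamma(874) = '000000000' + '1101101010' = 0000000001101101010 (19 bits)


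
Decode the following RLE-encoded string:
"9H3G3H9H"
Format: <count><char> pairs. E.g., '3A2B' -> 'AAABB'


Expanding each <count><char> pair:
  9H -> 'HHHHHHHHH'
  3G -> 'GGG'
  3H -> 'HHH'
  9H -> 'HHHHHHHHH'

Decoded = HHHHHHHHHGGGHHHHHHHHHHHH


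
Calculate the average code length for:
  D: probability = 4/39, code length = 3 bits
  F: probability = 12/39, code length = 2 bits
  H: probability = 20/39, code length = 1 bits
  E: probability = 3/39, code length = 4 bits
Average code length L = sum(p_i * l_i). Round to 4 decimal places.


Weighted contributions p_i * l_i:
  D: (4/39) * 3 = 12/39
  F: (12/39) * 2 = 24/39
  H: (20/39) * 1 = 20/39
  E: (3/39) * 4 = 12/39
Sum = (12 + 24 + 20 + 12)/39 = 68/39

L = 68/39 = 1.7436 bits/symbol
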